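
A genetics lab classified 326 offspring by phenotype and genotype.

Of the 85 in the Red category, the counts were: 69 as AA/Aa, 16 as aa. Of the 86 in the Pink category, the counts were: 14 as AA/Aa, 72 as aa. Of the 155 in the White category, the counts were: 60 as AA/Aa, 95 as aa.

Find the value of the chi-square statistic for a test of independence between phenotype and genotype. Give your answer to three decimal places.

Row totals: 85, 86, 155. Column totals: 143, 183. Grand total N = 326.
Expected counts (row total × column total / N):
  Red, AA/Aa: 85×143/326 = 37.2853
  Red, aa: 85×183/326 = 47.7147
  Pink, AA/Aa: 86×143/326 = 37.7239
  Pink, aa: 86×183/326 = 48.2761
  White, AA/Aa: 155×143/326 = 67.9908
  White, aa: 155×183/326 = 87.0092
Contributions (O − E)²/E:
  (69 − 37.2853)²/37.2853 = 26.9764
  (16 − 47.7147)²/47.7147 = 21.0799
  (14 − 37.7239)²/37.7239 = 14.9195
  (72 − 48.2761)²/48.2761 = 11.6584
  (60 − 67.9908)²/67.9908 = 0.9391
  (95 − 87.0092)²/87.0092 = 0.7339
χ² = 26.9764 + 21.0799 + 14.9195 + 11.6584 + 0.9391 + 0.7339 = 76.307

76.307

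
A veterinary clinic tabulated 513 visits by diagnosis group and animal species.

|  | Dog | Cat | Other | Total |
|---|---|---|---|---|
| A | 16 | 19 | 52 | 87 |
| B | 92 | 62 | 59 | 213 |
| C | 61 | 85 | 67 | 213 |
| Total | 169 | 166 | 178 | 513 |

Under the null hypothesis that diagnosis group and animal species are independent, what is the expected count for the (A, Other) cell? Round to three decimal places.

Row total (A) = 87; column total (Other) = 178; grand total N = 513.
Expected count = (row total × column total) / N = 87 × 178 / 513 = 30.187.

30.187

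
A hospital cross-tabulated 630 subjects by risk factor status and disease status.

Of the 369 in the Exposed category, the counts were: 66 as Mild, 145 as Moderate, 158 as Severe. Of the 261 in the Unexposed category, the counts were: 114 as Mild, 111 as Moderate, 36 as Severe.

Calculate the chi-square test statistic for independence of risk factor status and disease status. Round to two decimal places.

77.81

Row totals: 369, 261. Column totals: 180, 256, 194. Grand total N = 630.
Expected counts (row total × column total / N):
  Exposed, Mild: 369×180/630 = 105.429
  Exposed, Moderate: 369×256/630 = 149.943
  Exposed, Severe: 369×194/630 = 113.629
  Unexposed, Mild: 261×180/630 = 74.571
  Unexposed, Moderate: 261×256/630 = 106.057
  Unexposed, Severe: 261×194/630 = 80.371
Contributions (O − E)²/E:
  (66 − 105.429)²/105.429 = 14.7459
  (145 − 149.943)²/149.943 = 0.1630
  (158 − 113.629)²/113.629 = 17.3264
  (114 − 74.571)²/74.571 = 20.8479
  (111 − 106.057)²/106.057 = 0.2304
  (36 − 80.371)²/80.371 = 24.4962
χ² = 14.7459 + 0.1630 + 17.3264 + 20.8479 + 0.2304 + 24.4962 = 77.81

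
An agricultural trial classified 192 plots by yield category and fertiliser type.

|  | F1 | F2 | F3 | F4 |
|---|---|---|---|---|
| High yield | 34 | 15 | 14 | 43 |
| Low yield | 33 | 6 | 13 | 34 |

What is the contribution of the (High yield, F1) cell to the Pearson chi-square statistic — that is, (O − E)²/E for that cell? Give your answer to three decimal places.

0.242

Row total (High yield) = 106; column total (F1) = 67; N = 192.
Expected count E = 106 × 67 / 192 = 36.9896.
Contribution = (O − E)²/E = (34 − 36.9896)² / 36.9896 = 0.242.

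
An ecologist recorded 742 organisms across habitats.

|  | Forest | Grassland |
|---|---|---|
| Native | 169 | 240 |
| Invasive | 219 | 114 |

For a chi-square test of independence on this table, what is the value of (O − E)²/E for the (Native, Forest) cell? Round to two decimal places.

9.41

Row total (Native) = 409; column total (Forest) = 388; N = 742.
Expected count E = 409 × 388 / 742 = 213.871.
Contribution = (O − E)²/E = (169 − 213.871)² / 213.871 = 9.41.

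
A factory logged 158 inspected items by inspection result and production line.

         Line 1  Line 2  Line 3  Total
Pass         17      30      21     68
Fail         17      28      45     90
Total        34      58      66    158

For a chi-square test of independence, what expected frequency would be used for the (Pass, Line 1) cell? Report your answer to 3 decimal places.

14.633

Row total (Pass) = 68; column total (Line 1) = 34; grand total N = 158.
Expected count = (row total × column total) / N = 68 × 34 / 158 = 14.633.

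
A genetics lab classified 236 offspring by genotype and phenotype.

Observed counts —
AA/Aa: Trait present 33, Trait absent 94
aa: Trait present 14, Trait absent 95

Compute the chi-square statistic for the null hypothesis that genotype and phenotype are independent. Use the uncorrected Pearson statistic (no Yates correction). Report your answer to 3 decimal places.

6.350

Row totals: 127, 109. Column totals: 47, 189. Grand total N = 236.
Expected counts (row total × column total / N):
  AA/Aa, Trait present: 127×47/236 = 25.2924
  AA/Aa, Trait absent: 127×189/236 = 101.7076
  aa, Trait present: 109×47/236 = 21.7076
  aa, Trait absent: 109×189/236 = 87.2924
Contributions (O − E)²/E:
  (33 − 25.2924)²/25.2924 = 2.3488
  (94 − 101.7076)²/101.7076 = 0.5841
  (14 − 21.7076)²/21.7076 = 2.7367
  (95 − 87.2924)²/87.2924 = 0.6806
χ² = 2.3488 + 0.5841 + 2.7367 + 0.6806 = 6.350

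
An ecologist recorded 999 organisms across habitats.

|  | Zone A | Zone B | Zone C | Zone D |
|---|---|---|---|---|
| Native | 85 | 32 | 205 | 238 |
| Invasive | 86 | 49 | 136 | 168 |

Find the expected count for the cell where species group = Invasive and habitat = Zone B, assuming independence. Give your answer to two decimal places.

35.59

Row total (Invasive) = 439; column total (Zone B) = 81; grand total N = 999.
Expected count = (row total × column total) / N = 439 × 81 / 999 = 35.59.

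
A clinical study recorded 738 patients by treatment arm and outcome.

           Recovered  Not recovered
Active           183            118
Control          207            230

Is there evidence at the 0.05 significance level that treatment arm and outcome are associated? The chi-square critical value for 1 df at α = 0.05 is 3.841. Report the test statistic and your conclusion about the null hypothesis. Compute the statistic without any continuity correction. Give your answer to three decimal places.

12.899; reject H₀

Row totals: 301, 437. Column totals: 390, 348. Grand total N = 738.
Expected counts (row total × column total / N):
  Active, Recovered: 301×390/738 = 159.0650
  Active, Not recovered: 301×348/738 = 141.9350
  Control, Recovered: 437×390/738 = 230.9350
  Control, Not recovered: 437×348/738 = 206.0650
Contributions (O − E)²/E:
  (183 − 159.0650)²/159.0650 = 3.6016
  (118 − 141.9350)²/141.9350 = 4.0362
  (207 − 230.9350)²/230.9350 = 2.4807
  (230 − 206.0650)²/206.0650 = 2.7801
χ² = 3.6016 + 4.0362 + 2.4807 + 2.7801 = 12.899
df = (2−1)(2−1) = 1. Since 12.899 > 3.841, reject the null hypothesis of independence at α = 0.05.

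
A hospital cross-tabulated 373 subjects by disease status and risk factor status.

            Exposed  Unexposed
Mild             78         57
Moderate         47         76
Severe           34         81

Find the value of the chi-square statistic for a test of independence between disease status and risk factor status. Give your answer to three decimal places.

21.674

Row totals: 135, 123, 115. Column totals: 159, 214. Grand total N = 373.
Expected counts (row total × column total / N):
  Mild, Exposed: 135×159/373 = 57.5469
  Mild, Unexposed: 135×214/373 = 77.4531
  Moderate, Exposed: 123×159/373 = 52.4316
  Moderate, Unexposed: 123×214/373 = 70.5684
  Severe, Exposed: 115×159/373 = 49.0214
  Severe, Unexposed: 115×214/373 = 65.9786
Contributions (O − E)²/E:
  (78 − 57.5469)²/57.5469 = 7.2694
  (57 − 77.4531)²/77.4531 = 5.4011
  (47 − 52.4316)²/52.4316 = 0.5627
  (76 − 70.5684)²/70.5684 = 0.4181
  (34 − 49.0214)²/49.0214 = 4.6029
  (81 − 65.9786)²/65.9786 = 3.4199
χ² = 7.2694 + 5.4011 + 0.5627 + 0.4181 + 4.6029 + 3.4199 = 21.674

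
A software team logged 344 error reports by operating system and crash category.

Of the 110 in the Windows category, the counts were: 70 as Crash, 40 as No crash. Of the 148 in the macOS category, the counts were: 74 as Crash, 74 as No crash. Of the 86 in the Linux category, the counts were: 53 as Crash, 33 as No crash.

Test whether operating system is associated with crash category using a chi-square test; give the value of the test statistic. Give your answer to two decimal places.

5.69

Row totals: 110, 148, 86. Column totals: 197, 147. Grand total N = 344.
Expected counts (row total × column total / N):
  Windows, Crash: 110×197/344 = 62.994
  Windows, No crash: 110×147/344 = 47.006
  macOS, Crash: 148×197/344 = 84.756
  macOS, No crash: 148×147/344 = 63.244
  Linux, Crash: 86×197/344 = 49.250
  Linux, No crash: 86×147/344 = 36.750
Contributions (O − E)²/E:
  (70 − 62.994)²/62.994 = 0.7792
  (40 − 47.006)²/47.006 = 1.0442
  (74 − 84.756)²/84.756 = 1.3650
  (74 − 63.244)²/63.244 = 1.8293
  (53 − 49.250)²/49.250 = 0.2855
  (33 − 36.750)²/36.750 = 0.3827
χ² = 0.7792 + 1.0442 + 1.3650 + 1.8293 + 0.2855 + 0.3827 = 5.69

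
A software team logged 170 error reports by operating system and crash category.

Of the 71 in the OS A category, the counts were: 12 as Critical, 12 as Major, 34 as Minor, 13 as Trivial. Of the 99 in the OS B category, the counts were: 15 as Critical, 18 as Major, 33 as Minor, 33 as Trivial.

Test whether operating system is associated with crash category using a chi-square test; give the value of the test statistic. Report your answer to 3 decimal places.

5.789

Row totals: 71, 99. Column totals: 27, 30, 67, 46. Grand total N = 170.
Expected counts (row total × column total / N):
  OS A, Critical: 71×27/170 = 11.2765
  OS A, Major: 71×30/170 = 12.5294
  OS A, Minor: 71×67/170 = 27.9824
  OS A, Trivial: 71×46/170 = 19.2118
  OS B, Critical: 99×27/170 = 15.7235
  OS B, Major: 99×30/170 = 17.4706
  OS B, Minor: 99×67/170 = 39.0176
  OS B, Trivial: 99×46/170 = 26.7882
Contributions (O − E)²/E:
  (12 − 11.2765)²/11.2765 = 0.0464
  (12 − 12.5294)²/12.5294 = 0.0224
  (34 − 27.9824)²/27.9824 = 1.2941
  (13 − 19.2118)²/19.2118 = 2.0085
  (15 − 15.7235)²/15.7235 = 0.0333
  (18 − 17.4706)²/17.4706 = 0.0160
  (33 − 39.0176)²/39.0176 = 0.9281
  (33 − 26.7882)²/26.7882 = 1.4404
χ² = 0.0464 + 0.0224 + 1.2941 + 2.0085 + 0.0333 + 0.0160 + 0.9281 + 1.4404 = 5.789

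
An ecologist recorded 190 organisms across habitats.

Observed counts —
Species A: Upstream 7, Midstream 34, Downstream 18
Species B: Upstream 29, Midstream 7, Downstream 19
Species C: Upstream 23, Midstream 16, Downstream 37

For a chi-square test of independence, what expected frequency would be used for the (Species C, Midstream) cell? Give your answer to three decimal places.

Row total (Species C) = 76; column total (Midstream) = 57; grand total N = 190.
Expected count = (row total × column total) / N = 76 × 57 / 190 = 22.800.

22.800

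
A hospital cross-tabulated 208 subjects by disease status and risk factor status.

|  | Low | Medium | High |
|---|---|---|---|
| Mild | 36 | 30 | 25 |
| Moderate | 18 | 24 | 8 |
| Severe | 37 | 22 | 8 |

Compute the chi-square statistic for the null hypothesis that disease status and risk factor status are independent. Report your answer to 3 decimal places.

Row totals: 91, 50, 67. Column totals: 91, 76, 41. Grand total N = 208.
Expected counts (row total × column total / N):
  Mild, Low: 91×91/208 = 39.8125
  Mild, Medium: 91×76/208 = 33.2500
  Mild, High: 91×41/208 = 17.9375
  Moderate, Low: 50×91/208 = 21.8750
  Moderate, Medium: 50×76/208 = 18.2692
  Moderate, High: 50×41/208 = 9.8558
  Severe, Low: 67×91/208 = 29.3125
  Severe, Medium: 67×76/208 = 24.4808
  Severe, High: 67×41/208 = 13.2067
Contributions (O − E)²/E:
  (36 − 39.8125)²/39.8125 = 0.3651
  (30 − 33.2500)²/33.2500 = 0.3177
  (25 − 17.9375)²/17.9375 = 2.7807
  (18 − 21.8750)²/21.8750 = 0.6864
  (24 − 18.2692)²/18.2692 = 1.7977
  (8 − 9.8558)²/9.8558 = 0.3494
  (37 − 29.3125)²/29.3125 = 2.0161
  (22 − 24.4808)²/24.4808 = 0.2514
  (8 − 13.2067)²/13.2067 = 2.0527
χ² = 0.3651 + 0.3177 + 2.7807 + 0.6864 + 1.7977 + 0.3494 + 2.0161 + 0.2514 + 2.0527 = 10.617

10.617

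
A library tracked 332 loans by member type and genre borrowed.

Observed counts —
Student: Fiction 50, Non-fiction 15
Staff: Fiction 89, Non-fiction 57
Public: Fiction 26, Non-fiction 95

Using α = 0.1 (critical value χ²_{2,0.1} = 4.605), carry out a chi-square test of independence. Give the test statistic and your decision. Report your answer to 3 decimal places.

65.197; reject H₀

Row totals: 65, 146, 121. Column totals: 165, 167. Grand total N = 332.
Expected counts (row total × column total / N):
  Student, Fiction: 65×165/332 = 32.30422
  Student, Non-fiction: 65×167/332 = 32.69578
  Staff, Fiction: 146×165/332 = 72.56024
  Staff, Non-fiction: 146×167/332 = 73.43976
  Public, Fiction: 121×165/332 = 60.13554
  Public, Non-fiction: 121×167/332 = 60.86446
Contributions (O − E)²/E:
  (50 − 32.30422)²/32.30422 = 9.6935
  (15 − 32.69578)²/32.69578 = 9.5774
  (89 − 72.56024)²/72.56024 = 3.7247
  (57 − 73.43976)²/73.43976 = 3.6801
  (26 − 60.13554)²/60.13554 = 19.3768
  (95 − 60.86446)²/60.86446 = 19.1448
χ² = 9.6935 + 9.5774 + 3.7247 + 3.6801 + 19.3768 + 19.1448 = 65.197
df = (3−1)(2−1) = 2. Since 65.197 > 4.605, reject the null hypothesis of independence at α = 0.1.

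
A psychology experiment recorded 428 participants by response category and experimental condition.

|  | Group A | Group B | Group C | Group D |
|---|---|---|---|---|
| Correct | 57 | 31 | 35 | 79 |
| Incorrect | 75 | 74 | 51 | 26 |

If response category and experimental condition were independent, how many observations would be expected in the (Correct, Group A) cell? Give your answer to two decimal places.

62.30

Row total (Correct) = 202; column total (Group A) = 132; grand total N = 428.
Expected count = (row total × column total) / N = 202 × 132 / 428 = 62.30.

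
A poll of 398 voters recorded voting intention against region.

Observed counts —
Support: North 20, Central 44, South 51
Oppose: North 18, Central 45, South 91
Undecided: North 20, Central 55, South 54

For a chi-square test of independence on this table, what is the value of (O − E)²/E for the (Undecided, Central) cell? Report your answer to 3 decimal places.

1.485

Row total (Undecided) = 129; column total (Central) = 144; N = 398.
Expected count E = 129 × 144 / 398 = 46.6734.
Contribution = (O − E)²/E = (55 − 46.6734)² / 46.6734 = 1.485.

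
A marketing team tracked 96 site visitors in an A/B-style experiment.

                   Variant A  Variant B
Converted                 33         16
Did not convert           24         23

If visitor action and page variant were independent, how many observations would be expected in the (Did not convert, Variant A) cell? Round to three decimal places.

27.906

Row total (Did not convert) = 47; column total (Variant A) = 57; grand total N = 96.
Expected count = (row total × column total) / N = 47 × 57 / 96 = 27.906.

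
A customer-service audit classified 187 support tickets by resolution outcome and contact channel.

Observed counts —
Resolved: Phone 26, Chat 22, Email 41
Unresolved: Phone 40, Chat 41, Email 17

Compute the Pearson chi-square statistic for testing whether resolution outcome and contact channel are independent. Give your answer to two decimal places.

18.24

Row totals: 89, 98. Column totals: 66, 63, 58. Grand total N = 187.
Expected counts (row total × column total / N):
  Resolved, Phone: 89×66/187 = 31.412
  Resolved, Chat: 89×63/187 = 29.984
  Resolved, Email: 89×58/187 = 27.604
  Unresolved, Phone: 98×66/187 = 34.588
  Unresolved, Chat: 98×63/187 = 33.016
  Unresolved, Email: 98×58/187 = 30.396
Contributions (O − E)²/E:
  (26 − 31.412)²/31.412 = 0.9324
  (22 − 29.984)²/29.984 = 2.1259
  (41 − 27.604)²/27.604 = 6.5010
  (40 − 34.588)²/34.588 = 0.8468
  (41 − 33.016)²/33.016 = 1.9307
  (17 − 30.396)²/30.396 = 5.9038
χ² = 0.9324 + 2.1259 + 6.5010 + 0.8468 + 1.9307 + 5.9038 = 18.24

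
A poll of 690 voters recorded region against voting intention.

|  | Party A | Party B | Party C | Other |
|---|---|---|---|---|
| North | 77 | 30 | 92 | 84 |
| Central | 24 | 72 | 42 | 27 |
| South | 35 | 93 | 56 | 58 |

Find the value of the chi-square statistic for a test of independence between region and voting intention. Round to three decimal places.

Row totals: 283, 165, 242. Column totals: 136, 195, 190, 169. Grand total N = 690.
Expected counts (row total × column total / N):
  North, Party A: 283×136/690 = 55.77971
  North, Party B: 283×195/690 = 79.97826
  North, Party C: 283×190/690 = 77.92754
  North, Other: 283×169/690 = 69.31449
  Central, Party A: 165×136/690 = 32.52174
  Central, Party B: 165×195/690 = 46.63043
  Central, Party C: 165×190/690 = 45.43478
  Central, Other: 165×169/690 = 40.41304
  South, Party A: 242×136/690 = 47.69855
  South, Party B: 242×195/690 = 68.39130
  South, Party C: 242×190/690 = 66.63768
  South, Other: 242×169/690 = 59.27246
Contributions (O − E)²/E:
  (77 − 55.77971)²/55.77971 = 8.0728
  (30 − 79.97826)²/79.97826 = 31.2313
  (92 − 77.92754)²/77.92754 = 2.5413
  (84 − 69.31449)²/69.31449 = 3.1114
  (24 − 32.52174)²/32.52174 = 2.2330
  (72 − 46.63043)²/46.63043 = 13.8025
  (42 − 45.43478)²/45.43478 = 0.2597
  (27 − 40.41304)²/40.41304 = 4.4518
  (35 − 47.69855)²/47.69855 = 3.3807
  (93 − 68.39130)²/68.39130 = 8.8548
  (56 − 66.63768)²/66.63768 = 1.6981
  (58 − 59.27246)²/59.27246 = 0.0273
χ² = 8.0728 + 31.2313 + 2.5413 + 3.1114 + 2.2330 + 13.8025 + 0.2597 + 4.4518 + 3.3807 + 8.8548 + 1.6981 + 0.0273 = 79.665

79.665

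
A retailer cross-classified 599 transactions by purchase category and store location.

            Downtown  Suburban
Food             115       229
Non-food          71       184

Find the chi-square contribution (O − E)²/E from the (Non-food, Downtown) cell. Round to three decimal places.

Row total (Non-food) = 255; column total (Downtown) = 186; N = 599.
Expected count E = 255 × 186 / 599 = 79.1820.
Contribution = (O − E)²/E = (71 − 79.1820)² / 79.1820 = 0.845.

0.845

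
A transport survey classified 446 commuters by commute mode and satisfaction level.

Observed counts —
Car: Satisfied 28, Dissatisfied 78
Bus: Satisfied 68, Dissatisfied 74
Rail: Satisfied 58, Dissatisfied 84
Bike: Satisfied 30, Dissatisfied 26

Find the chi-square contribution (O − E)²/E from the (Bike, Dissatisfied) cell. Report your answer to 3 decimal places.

Row total (Bike) = 56; column total (Dissatisfied) = 262; N = 446.
Expected count E = 56 × 262 / 446 = 32.8969.
Contribution = (O − E)²/E = (26 − 32.8969)² / 32.8969 = 1.446.

1.446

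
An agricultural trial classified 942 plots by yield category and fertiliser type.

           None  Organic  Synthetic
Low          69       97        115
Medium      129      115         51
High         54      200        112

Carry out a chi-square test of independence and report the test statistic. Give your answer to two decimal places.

96.41

Row totals: 281, 295, 366. Column totals: 252, 412, 278. Grand total N = 942.
Expected counts (row total × column total / N):
  Low, None: 281×252/942 = 75.172
  Low, Organic: 281×412/942 = 122.900
  Low, Synthetic: 281×278/942 = 82.928
  Medium, None: 295×252/942 = 78.917
  Medium, Organic: 295×412/942 = 129.023
  Medium, Synthetic: 295×278/942 = 87.059
  High, None: 366×252/942 = 97.911
  High, Organic: 366×412/942 = 160.076
  High, Synthetic: 366×278/942 = 108.013
Contributions (O − E)²/E:
  (69 − 75.172)²/75.172 = 0.5068
  (97 − 122.900)²/122.900 = 5.4582
  (115 − 82.928)²/82.928 = 12.4037
  (129 − 78.917)²/78.917 = 31.7841
  (115 − 129.023)²/129.023 = 1.5241
  (51 − 87.059)²/87.059 = 14.9353
  (54 − 97.911)²/97.911 = 19.6931
  (200 − 160.076)²/160.076 = 9.9573
  (112 − 108.013)²/108.013 = 0.1472
χ² = 0.5068 + 5.4582 + 12.4037 + 31.7841 + 1.5241 + 14.9353 + 19.6931 + 9.9573 + 0.1472 = 96.41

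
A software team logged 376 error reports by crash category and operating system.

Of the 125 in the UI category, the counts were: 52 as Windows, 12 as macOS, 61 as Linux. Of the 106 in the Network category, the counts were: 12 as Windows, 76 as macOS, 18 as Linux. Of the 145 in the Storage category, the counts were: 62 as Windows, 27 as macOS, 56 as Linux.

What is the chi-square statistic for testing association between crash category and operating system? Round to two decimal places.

121.74

Row totals: 125, 106, 145. Column totals: 126, 115, 135. Grand total N = 376.
Expected counts (row total × column total / N):
  UI, Windows: 125×126/376 = 41.8883
  UI, macOS: 125×115/376 = 38.2314
  UI, Linux: 125×135/376 = 44.8803
  Network, Windows: 106×126/376 = 35.5213
  Network, macOS: 106×115/376 = 32.4202
  Network, Linux: 106×135/376 = 38.0585
  Storage, Windows: 145×126/376 = 48.5904
  Storage, macOS: 145×115/376 = 44.3484
  Storage, Linux: 145×135/376 = 52.0612
Contributions (O − E)²/E:
  (52 − 41.8883)²/41.8883 = 2.4409
  (12 − 38.2314)²/38.2314 = 17.9979
  (61 − 44.8803)²/44.8803 = 5.7897
  (12 − 35.5213)²/35.5213 = 15.5752
  (76 − 32.4202)²/32.4202 = 58.5807
  (18 − 38.0585)²/38.0585 = 10.5717
  (62 − 48.5904)²/48.5904 = 3.7007
  (27 − 44.3484)²/44.3484 = 6.7864
  (56 − 52.0612)²/52.0612 = 0.2980
χ² = 2.4409 + 17.9979 + 5.7897 + 15.5752 + 58.5807 + 10.5717 + 3.7007 + 6.7864 + 0.2980 = 121.74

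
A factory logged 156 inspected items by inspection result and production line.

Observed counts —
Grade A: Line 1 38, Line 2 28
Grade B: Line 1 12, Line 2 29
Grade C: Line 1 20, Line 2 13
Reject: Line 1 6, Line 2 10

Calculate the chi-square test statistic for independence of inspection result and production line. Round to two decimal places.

Row totals: 66, 41, 33, 16. Column totals: 76, 80. Grand total N = 156.
Expected counts (row total × column total / N):
  Grade A, Line 1: 66×76/156 = 32.154
  Grade A, Line 2: 66×80/156 = 33.846
  Grade B, Line 1: 41×76/156 = 19.974
  Grade B, Line 2: 41×80/156 = 21.026
  Grade C, Line 1: 33×76/156 = 16.077
  Grade C, Line 2: 33×80/156 = 16.923
  Reject, Line 1: 16×76/156 = 7.795
  Reject, Line 2: 16×80/156 = 8.205
Contributions (O − E)²/E:
  (38 − 32.154)²/32.154 = 1.0629
  (28 − 33.846)²/33.846 = 1.0097
  (12 − 19.974)²/19.974 = 3.1834
  (29 − 21.026)²/21.026 = 3.0241
  (20 − 16.077)²/16.077 = 0.9573
  (13 − 16.923)²/16.923 = 0.9094
  (6 − 7.795)²/7.795 = 0.4133
  (10 − 8.205)²/8.205 = 0.3927
χ² = 1.0629 + 1.0097 + 3.1834 + 3.0241 + 0.9573 + 0.9094 + 0.4133 + 0.3927 = 10.95

10.95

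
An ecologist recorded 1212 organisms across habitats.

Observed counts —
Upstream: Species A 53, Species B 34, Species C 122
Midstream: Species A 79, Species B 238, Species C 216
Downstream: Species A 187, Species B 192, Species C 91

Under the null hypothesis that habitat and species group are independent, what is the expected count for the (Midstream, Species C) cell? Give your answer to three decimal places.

188.661

Row total (Midstream) = 533; column total (Species C) = 429; grand total N = 1212.
Expected count = (row total × column total) / N = 533 × 429 / 1212 = 188.661.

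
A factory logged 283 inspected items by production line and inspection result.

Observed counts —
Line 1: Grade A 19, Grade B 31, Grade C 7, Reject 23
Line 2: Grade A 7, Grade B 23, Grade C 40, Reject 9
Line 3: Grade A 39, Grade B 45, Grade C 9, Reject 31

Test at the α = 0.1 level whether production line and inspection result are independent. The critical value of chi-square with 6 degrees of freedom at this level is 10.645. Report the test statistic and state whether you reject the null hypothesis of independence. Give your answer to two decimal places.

70.79; reject H₀

Row totals: 80, 79, 124. Column totals: 65, 99, 56, 63. Grand total N = 283.
Expected counts (row total × column total / N):
  Line 1, Grade A: 80×65/283 = 18.3746
  Line 1, Grade B: 80×99/283 = 27.9859
  Line 1, Grade C: 80×56/283 = 15.8304
  Line 1, Reject: 80×63/283 = 17.8092
  Line 2, Grade A: 79×65/283 = 18.1449
  Line 2, Grade B: 79×99/283 = 27.6360
  Line 2, Grade C: 79×56/283 = 15.6325
  Line 2, Reject: 79×63/283 = 17.5866
  Line 3, Grade A: 124×65/283 = 28.4806
  Line 3, Grade B: 124×99/283 = 43.3781
  Line 3, Grade C: 124×56/283 = 24.5371
  Line 3, Reject: 124×63/283 = 27.6042
Contributions (O − E)²/E:
  (19 − 18.3746)²/18.3746 = 0.0213
  (31 − 27.9859)²/27.9859 = 0.3246
  (7 − 15.8304)²/15.8304 = 4.9257
  (23 − 17.8092)²/17.8092 = 1.5129
  (7 − 18.1449)²/18.1449 = 6.8454
  (23 − 27.6360)²/27.6360 = 0.7777
  (40 − 15.6325)²/15.6325 = 37.9834
  (9 − 17.5866)²/17.5866 = 4.1924
  (39 − 28.4806)²/28.4806 = 3.8854
  (45 − 43.3781)²/43.3781 = 0.0606
  (9 − 24.5371)²/24.5371 = 9.8382
  (31 − 27.6042)²/27.6042 = 0.4177
χ² = 0.0213 + 0.3246 + 4.9257 + 1.5129 + 6.8454 + 0.7777 + 37.9834 + 4.1924 + 3.8854 + 0.0606 + 9.8382 + 0.4177 = 70.79
df = (3−1)(4−1) = 6. Since 70.79 > 10.645, reject the null hypothesis of independence at α = 0.1.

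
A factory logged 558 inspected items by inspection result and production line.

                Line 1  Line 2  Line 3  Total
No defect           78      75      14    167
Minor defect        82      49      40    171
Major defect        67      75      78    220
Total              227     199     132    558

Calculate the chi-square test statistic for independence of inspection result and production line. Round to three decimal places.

45.299

Grand total N = 558.
Expected counts (row total × column total / N):
  No defect, Line 1: 167×227/558 = 67.9373
  No defect, Line 2: 167×199/558 = 59.5573
  No defect, Line 3: 167×132/558 = 39.5054
  Minor defect, Line 1: 171×227/558 = 69.5645
  Minor defect, Line 2: 171×199/558 = 60.9839
  Minor defect, Line 3: 171×132/558 = 40.4516
  Major defect, Line 1: 220×227/558 = 89.4982
  Major defect, Line 2: 220×199/558 = 78.4588
  Major defect, Line 3: 220×132/558 = 52.0430
Contributions (O − E)²/E:
  (78 − 67.9373)²/67.9373 = 1.4905
  (75 − 59.5573)²/59.5573 = 4.0042
  (14 − 39.5054)²/39.5054 = 16.4667
  (82 − 69.5645)²/69.5645 = 2.2230
  (49 − 60.9839)²/60.9839 = 2.3549
  (40 − 40.4516)²/40.4516 = 0.0050
  (67 − 89.4982)²/89.4982 = 5.6556
  (75 − 78.4588)²/78.4588 = 0.1525
  (78 − 52.0430)²/52.0430 = 12.9463
χ² = 1.4905 + 4.0042 + 16.4667 + 2.2230 + 2.3549 + 0.0050 + 5.6556 + 0.1525 + 12.9463 = 45.299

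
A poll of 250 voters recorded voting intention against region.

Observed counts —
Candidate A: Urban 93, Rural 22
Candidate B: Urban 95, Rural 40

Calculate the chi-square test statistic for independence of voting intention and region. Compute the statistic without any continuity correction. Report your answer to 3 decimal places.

Row totals: 115, 135. Column totals: 188, 62. Grand total N = 250.
Expected counts (row total × column total / N):
  Candidate A, Urban: 115×188/250 = 86.4800
  Candidate A, Rural: 115×62/250 = 28.5200
  Candidate B, Urban: 135×188/250 = 101.5200
  Candidate B, Rural: 135×62/250 = 33.4800
Contributions (O − E)²/E:
  (93 − 86.4800)²/86.4800 = 0.4916
  (22 − 28.5200)²/28.5200 = 1.4905
  (95 − 101.5200)²/101.5200 = 0.4187
  (40 − 33.4800)²/33.4800 = 1.2697
χ² = 0.4916 + 1.4905 + 0.4187 + 1.2697 = 3.671

3.671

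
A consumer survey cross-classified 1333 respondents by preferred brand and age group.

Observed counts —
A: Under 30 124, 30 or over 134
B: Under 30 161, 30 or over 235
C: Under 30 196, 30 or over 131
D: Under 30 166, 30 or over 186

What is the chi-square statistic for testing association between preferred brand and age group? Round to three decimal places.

27.155

Row totals: 258, 396, 327, 352. Column totals: 647, 686. Grand total N = 1333.
Expected counts (row total × column total / N):
  A, Under 30: 258×647/1333 = 125.2258
  A, 30 or over: 258×686/1333 = 132.7742
  B, Under 30: 396×647/1333 = 192.2071
  B, 30 or over: 396×686/1333 = 203.7929
  C, Under 30: 327×647/1333 = 158.7164
  C, 30 or over: 327×686/1333 = 168.2836
  D, Under 30: 352×647/1333 = 170.8507
  D, 30 or over: 352×686/1333 = 181.1493
Contributions (O − E)²/E:
  (124 − 125.2258)²/125.2258 = 0.0120
  (134 − 132.7742)²/132.7742 = 0.0113
  (161 − 192.2071)²/192.2071 = 5.0668
  (235 − 203.7929)²/203.7929 = 4.7788
  (196 − 158.7164)²/158.7164 = 8.7582
  (131 − 168.2836)²/168.2836 = 8.2603
  (166 − 170.8507)²/170.8507 = 0.1377
  (186 − 181.1493)²/181.1493 = 0.1299
χ² = 0.0120 + 0.0113 + 5.0668 + 4.7788 + 8.7582 + 8.2603 + 0.1377 + 0.1299 = 27.155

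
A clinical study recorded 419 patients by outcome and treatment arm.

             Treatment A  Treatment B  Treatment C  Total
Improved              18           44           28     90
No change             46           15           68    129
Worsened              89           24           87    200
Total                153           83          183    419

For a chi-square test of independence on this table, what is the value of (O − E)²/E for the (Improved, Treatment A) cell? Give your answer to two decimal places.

6.72

Row total (Improved) = 90; column total (Treatment A) = 153; N = 419.
Expected count E = 90 × 153 / 419 = 32.864.
Contribution = (O − E)²/E = (18 − 32.864)² / 32.864 = 6.72.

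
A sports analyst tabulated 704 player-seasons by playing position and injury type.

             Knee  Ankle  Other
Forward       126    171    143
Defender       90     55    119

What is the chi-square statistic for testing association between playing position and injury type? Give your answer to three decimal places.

25.321

Row totals: 440, 264. Column totals: 216, 226, 262. Grand total N = 704.
Expected counts (row total × column total / N):
  Forward, Knee: 440×216/704 = 135.0000
  Forward, Ankle: 440×226/704 = 141.2500
  Forward, Other: 440×262/704 = 163.7500
  Defender, Knee: 264×216/704 = 81.0000
  Defender, Ankle: 264×226/704 = 84.7500
  Defender, Other: 264×262/704 = 98.2500
Contributions (O − E)²/E:
  (126 − 135.0000)²/135.0000 = 0.6000
  (171 − 141.2500)²/141.2500 = 6.2659
  (143 − 163.7500)²/163.7500 = 2.6294
  (90 − 81.0000)²/81.0000 = 1.0000
  (55 − 84.7500)²/84.7500 = 10.4432
  (119 − 98.2500)²/98.2500 = 4.3823
χ² = 0.6000 + 6.2659 + 2.6294 + 1.0000 + 10.4432 + 4.3823 = 25.321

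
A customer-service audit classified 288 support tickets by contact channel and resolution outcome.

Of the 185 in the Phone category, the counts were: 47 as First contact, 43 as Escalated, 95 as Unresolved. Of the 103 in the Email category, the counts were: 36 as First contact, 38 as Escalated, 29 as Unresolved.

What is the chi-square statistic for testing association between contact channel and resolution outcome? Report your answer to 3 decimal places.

14.743

Row totals: 185, 103. Column totals: 83, 81, 124. Grand total N = 288.
Expected counts (row total × column total / N):
  Phone, First contact: 185×83/288 = 53.3160
  Phone, Escalated: 185×81/288 = 52.0312
  Phone, Unresolved: 185×124/288 = 79.6528
  Email, First contact: 103×83/288 = 29.6840
  Email, Escalated: 103×81/288 = 28.9688
  Email, Unresolved: 103×124/288 = 44.3472
Contributions (O − E)²/E:
  (47 − 53.3160)²/53.3160 = 0.7482
  (43 − 52.0312)²/52.0312 = 1.5676
  (95 − 79.6528)²/79.6528 = 2.9570
  (36 − 29.6840)²/29.6840 = 1.3439
  (38 − 28.9688)²/28.9688 = 2.8155
  (29 − 44.3472)²/44.3472 = 5.3112
χ² = 0.7482 + 1.5676 + 2.9570 + 1.3439 + 2.8155 + 5.3112 = 14.743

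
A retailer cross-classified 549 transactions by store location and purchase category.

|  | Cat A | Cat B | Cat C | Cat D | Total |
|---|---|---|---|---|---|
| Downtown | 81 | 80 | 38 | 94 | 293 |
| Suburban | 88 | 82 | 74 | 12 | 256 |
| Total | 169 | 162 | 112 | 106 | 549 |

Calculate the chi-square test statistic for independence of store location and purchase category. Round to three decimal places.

73.159

Grand total N = 549.
Expected counts (row total × column total / N):
  Downtown, Cat A: 293×169/549 = 90.19490
  Downtown, Cat B: 293×162/549 = 86.45902
  Downtown, Cat C: 293×112/549 = 59.77413
  Downtown, Cat D: 293×106/549 = 56.57195
  Suburban, Cat A: 256×169/549 = 78.80510
  Suburban, Cat B: 256×162/549 = 75.54098
  Suburban, Cat C: 256×112/549 = 52.22587
  Suburban, Cat D: 256×106/549 = 49.42805
Contributions (O − E)²/E:
  (81 − 90.19490)²/90.19490 = 0.9374
  (80 − 86.45902)²/86.45902 = 0.4825
  (38 − 59.77413)²/59.77413 = 7.9317
  (94 − 56.57195)²/56.57195 = 24.7624
  (88 − 78.80510)²/78.80510 = 1.0729
  (82 − 75.54098)²/75.54098 = 0.5523
  (74 − 52.22587)²/52.22587 = 9.0781
  (12 − 49.42805)²/49.42805 = 28.3414
χ² = 0.9374 + 0.4825 + 7.9317 + 24.7624 + 1.0729 + 0.5523 + 9.0781 + 28.3414 = 73.159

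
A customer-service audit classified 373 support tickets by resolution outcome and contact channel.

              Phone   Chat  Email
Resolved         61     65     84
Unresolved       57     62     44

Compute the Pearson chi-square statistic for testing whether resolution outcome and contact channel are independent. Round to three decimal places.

Row totals: 210, 163. Column totals: 118, 127, 128. Grand total N = 373.
Expected counts (row total × column total / N):
  Resolved, Phone: 210×118/373 = 66.4343
  Resolved, Chat: 210×127/373 = 71.5013
  Resolved, Email: 210×128/373 = 72.0643
  Unresolved, Phone: 163×118/373 = 51.5657
  Unresolved, Chat: 163×127/373 = 55.4987
  Unresolved, Email: 163×128/373 = 55.9357
Contributions (O − E)²/E:
  (61 − 66.4343)²/66.4343 = 0.4445
  (65 − 71.5013)²/71.5013 = 0.5911
  (84 − 72.0643)²/72.0643 = 1.9769
  (57 − 51.5657)²/51.5657 = 0.5727
  (62 − 55.4987)²/55.4987 = 0.7616
  (44 − 55.9357)²/55.9357 = 2.5469
χ² = 0.4445 + 0.5911 + 1.9769 + 0.5727 + 0.7616 + 2.5469 = 6.894

6.894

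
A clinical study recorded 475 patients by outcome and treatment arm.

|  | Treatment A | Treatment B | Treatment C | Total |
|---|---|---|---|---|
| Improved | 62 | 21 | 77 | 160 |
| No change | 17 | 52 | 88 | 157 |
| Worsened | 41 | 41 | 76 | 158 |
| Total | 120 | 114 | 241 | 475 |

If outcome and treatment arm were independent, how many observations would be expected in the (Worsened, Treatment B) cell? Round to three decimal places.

Row total (Worsened) = 158; column total (Treatment B) = 114; grand total N = 475.
Expected count = (row total × column total) / N = 158 × 114 / 475 = 37.920.

37.920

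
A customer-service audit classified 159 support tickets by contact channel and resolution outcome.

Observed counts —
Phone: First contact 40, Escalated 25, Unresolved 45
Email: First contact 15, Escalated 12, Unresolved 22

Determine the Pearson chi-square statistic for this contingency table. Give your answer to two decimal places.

Row totals: 110, 49. Column totals: 55, 37, 67. Grand total N = 159.
Expected counts (row total × column total / N):
  Phone, First contact: 110×55/159 = 38.050
  Phone, Escalated: 110×37/159 = 25.597
  Phone, Unresolved: 110×67/159 = 46.352
  Email, First contact: 49×55/159 = 16.950
  Email, Escalated: 49×37/159 = 11.403
  Email, Unresolved: 49×67/159 = 20.648
Contributions (O − E)²/E:
  (40 − 38.050)²/38.050 = 0.0999
  (25 − 25.597)²/25.597 = 0.0139
  (45 − 46.352)²/46.352 = 0.0394
  (15 − 16.950)²/16.950 = 0.2243
  (12 − 11.403)²/11.403 = 0.0313
  (22 − 20.648)²/20.648 = 0.0885
χ² = 0.0999 + 0.0139 + 0.0394 + 0.2243 + 0.0313 + 0.0885 = 0.50

0.50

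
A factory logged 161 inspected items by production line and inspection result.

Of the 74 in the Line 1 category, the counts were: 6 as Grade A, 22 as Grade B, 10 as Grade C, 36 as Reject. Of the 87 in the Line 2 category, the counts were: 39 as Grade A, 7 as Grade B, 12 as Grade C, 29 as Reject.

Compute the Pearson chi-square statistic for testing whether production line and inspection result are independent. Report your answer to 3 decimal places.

32.054

Row totals: 74, 87. Column totals: 45, 29, 22, 65. Grand total N = 161.
Expected counts (row total × column total / N):
  Line 1, Grade A: 74×45/161 = 20.68323
  Line 1, Grade B: 74×29/161 = 13.32919
  Line 1, Grade C: 74×22/161 = 10.11180
  Line 1, Reject: 74×65/161 = 29.87578
  Line 2, Grade A: 87×45/161 = 24.31677
  Line 2, Grade B: 87×29/161 = 15.67081
  Line 2, Grade C: 87×22/161 = 11.88820
  Line 2, Reject: 87×65/161 = 35.12422
Contributions (O − E)²/E:
  (6 − 20.68323)²/20.68323 = 10.4238
  (22 − 13.32919)²/13.32919 = 5.6405
  (10 − 10.11180)²/10.11180 = 0.0012
  (36 − 29.87578)²/29.87578 = 1.2554
  (39 − 24.31677)²/24.31677 = 8.8662
  (7 − 15.67081)²/15.67081 = 4.7976
  (12 − 11.88820)²/11.88820 = 0.0011
  (29 − 35.12422)²/35.12422 = 1.0678
χ² = 10.4238 + 5.6405 + 0.0012 + 1.2554 + 8.8662 + 4.7976 + 0.0011 + 1.0678 = 32.054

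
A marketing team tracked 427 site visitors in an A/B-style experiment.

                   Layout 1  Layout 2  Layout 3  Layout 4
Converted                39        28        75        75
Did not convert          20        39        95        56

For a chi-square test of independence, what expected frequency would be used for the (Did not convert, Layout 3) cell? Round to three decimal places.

83.607

Row total (Did not convert) = 210; column total (Layout 3) = 170; grand total N = 427.
Expected count = (row total × column total) / N = 210 × 170 / 427 = 83.607.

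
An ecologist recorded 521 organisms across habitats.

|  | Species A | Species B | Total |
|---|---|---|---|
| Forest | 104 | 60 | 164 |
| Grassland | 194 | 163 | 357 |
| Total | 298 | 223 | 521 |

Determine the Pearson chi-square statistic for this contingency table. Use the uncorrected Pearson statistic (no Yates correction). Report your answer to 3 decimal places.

Grand total N = 521.
Expected counts (row total × column total / N):
  Forest, Species A: 164×298/521 = 93.8042
  Forest, Species B: 164×223/521 = 70.1958
  Grassland, Species A: 357×298/521 = 204.1958
  Grassland, Species B: 357×223/521 = 152.8042
Contributions (O − E)²/E:
  (104 − 93.8042)²/93.8042 = 1.1082
  (60 − 70.1958)²/70.1958 = 1.4809
  (194 − 204.1958)²/204.1958 = 0.5091
  (163 − 152.8042)²/152.8042 = 0.6803
χ² = 1.1082 + 1.4809 + 0.5091 + 0.6803 = 3.779

3.779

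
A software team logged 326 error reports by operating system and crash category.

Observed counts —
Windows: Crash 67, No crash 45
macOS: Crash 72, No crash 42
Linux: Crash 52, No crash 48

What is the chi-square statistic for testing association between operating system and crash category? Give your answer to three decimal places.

Row totals: 112, 114, 100. Column totals: 191, 135. Grand total N = 326.
Expected counts (row total × column total / N):
  Windows, Crash: 112×191/326 = 65.6196
  Windows, No crash: 112×135/326 = 46.3804
  macOS, Crash: 114×191/326 = 66.7914
  macOS, No crash: 114×135/326 = 47.2086
  Linux, Crash: 100×191/326 = 58.5890
  Linux, No crash: 100×135/326 = 41.4110
Contributions (O − E)²/E:
  (67 − 65.6196)²/65.6196 = 0.0290
  (45 − 46.3804)²/46.3804 = 0.0411
  (72 − 66.7914)²/66.7914 = 0.4062
  (42 − 47.2086)²/47.2086 = 0.5747
  (52 − 58.5890)²/58.5890 = 0.7410
  (48 − 41.4110)²/41.4110 = 1.0484
χ² = 0.0290 + 0.0411 + 0.4062 + 0.5747 + 0.7410 + 1.0484 = 2.840

2.840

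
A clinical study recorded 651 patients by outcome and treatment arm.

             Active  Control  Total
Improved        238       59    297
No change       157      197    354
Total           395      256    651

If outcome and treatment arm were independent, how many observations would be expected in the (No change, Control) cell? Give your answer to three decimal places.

Row total (No change) = 354; column total (Control) = 256; grand total N = 651.
Expected count = (row total × column total) / N = 354 × 256 / 651 = 139.207.

139.207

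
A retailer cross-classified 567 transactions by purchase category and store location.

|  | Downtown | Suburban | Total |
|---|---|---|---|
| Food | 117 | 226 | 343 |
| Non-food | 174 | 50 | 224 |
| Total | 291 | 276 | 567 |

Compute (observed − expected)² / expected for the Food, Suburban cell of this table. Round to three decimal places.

20.875

Row total (Food) = 343; column total (Suburban) = 276; N = 567.
Expected count E = 343 × 276 / 567 = 166.9630.
Contribution = (O − E)²/E = (226 − 166.9630)² / 166.9630 = 20.875.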